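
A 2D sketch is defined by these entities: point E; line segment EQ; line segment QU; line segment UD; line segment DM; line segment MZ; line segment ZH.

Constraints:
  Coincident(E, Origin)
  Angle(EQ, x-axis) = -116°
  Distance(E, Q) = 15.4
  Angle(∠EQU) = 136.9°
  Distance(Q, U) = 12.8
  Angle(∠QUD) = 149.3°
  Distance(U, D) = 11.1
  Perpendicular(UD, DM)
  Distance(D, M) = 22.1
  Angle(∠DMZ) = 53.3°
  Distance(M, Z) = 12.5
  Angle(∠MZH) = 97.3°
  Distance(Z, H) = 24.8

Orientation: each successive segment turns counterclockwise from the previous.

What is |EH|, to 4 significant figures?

40.20

∠DMZ = 53.3° gives MZ at 174.5° from the x-axis; with |MZ| = 12.5, Z = (7.638, -15.96). ∠MZH = 97.3° gives ZH at -102.8° from the x-axis; with |ZH| = 24.8, H = (2.144, -40.15). Then |EH| = |H − E| = 40.20.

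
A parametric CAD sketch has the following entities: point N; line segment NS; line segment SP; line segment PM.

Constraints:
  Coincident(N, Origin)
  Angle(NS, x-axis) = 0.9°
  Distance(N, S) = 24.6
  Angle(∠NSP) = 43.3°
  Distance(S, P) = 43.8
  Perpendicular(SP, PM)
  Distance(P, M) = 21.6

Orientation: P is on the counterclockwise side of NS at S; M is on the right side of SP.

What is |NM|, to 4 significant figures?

46.38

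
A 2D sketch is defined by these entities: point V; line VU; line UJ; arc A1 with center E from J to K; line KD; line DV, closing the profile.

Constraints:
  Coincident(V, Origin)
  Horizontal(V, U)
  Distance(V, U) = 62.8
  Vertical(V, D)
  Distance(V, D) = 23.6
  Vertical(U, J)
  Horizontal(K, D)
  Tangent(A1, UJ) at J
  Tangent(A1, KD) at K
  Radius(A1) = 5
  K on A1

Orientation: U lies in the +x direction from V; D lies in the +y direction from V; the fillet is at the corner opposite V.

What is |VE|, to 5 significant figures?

60.719

VD is vertical with |VD| = 23.6 and D on the +y side, so D = (0.0000, 23.600). The virtual corner opposite V is at (62.800, 23.600). Since A1 is tangent to UJ there, EJ ⟂ UJ and A1 meets KD tangentially, so EK is at right angles to KD, with radius 5.0, so the center E sits 5.0 in from both sides at E = (57.800, 18.600). Then |VE| = |E − V| = 60.719.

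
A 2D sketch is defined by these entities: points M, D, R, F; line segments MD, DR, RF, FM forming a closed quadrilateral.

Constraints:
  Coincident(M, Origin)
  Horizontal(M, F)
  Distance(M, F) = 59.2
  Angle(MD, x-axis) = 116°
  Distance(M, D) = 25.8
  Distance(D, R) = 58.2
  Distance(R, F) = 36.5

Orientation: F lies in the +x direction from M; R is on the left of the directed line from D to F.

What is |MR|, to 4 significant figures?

57.10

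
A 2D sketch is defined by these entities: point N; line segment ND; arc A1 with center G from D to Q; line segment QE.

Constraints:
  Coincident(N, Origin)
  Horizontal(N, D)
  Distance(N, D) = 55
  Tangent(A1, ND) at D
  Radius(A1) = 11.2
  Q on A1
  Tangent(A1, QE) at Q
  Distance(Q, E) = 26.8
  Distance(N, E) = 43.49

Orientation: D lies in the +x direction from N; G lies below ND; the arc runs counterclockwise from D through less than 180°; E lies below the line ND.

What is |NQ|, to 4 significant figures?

45.57

N is at the origin; N and D share the same y with |ND| = 55.0 and D on the +x side, so D = (55.00, 0.000). A1 meets ND tangentially, so GD is at right angles to ND, so G = D + (0, -11.2) = (55.00, -11.20). Since GQ ⟂ QE (tangency), |GE| = √(11.2² + 26.8²) = 29.05 regardless of where Q sits on A1. So E lies on both circle(N, 43.49) and circle(G, 29.05); the below-ND intersection is E = (32.22, -29.22). Q is the foot of the tangent from E: Q = (45.20, -5.772).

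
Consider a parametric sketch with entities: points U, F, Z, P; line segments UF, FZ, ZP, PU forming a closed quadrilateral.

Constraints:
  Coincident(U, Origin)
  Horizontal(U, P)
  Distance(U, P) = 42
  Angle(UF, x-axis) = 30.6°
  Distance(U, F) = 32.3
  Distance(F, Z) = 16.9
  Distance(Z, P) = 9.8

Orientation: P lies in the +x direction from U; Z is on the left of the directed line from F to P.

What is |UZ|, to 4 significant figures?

44.38

U is at the origin; U and P share the same y with |UP| = 42.0 and P in +x, so P = (42.0, 0). UF runs at 30.6° with |UF| = 32.3, so F = (27.80, 16.44). Z is determined by |FZ| = 16.9 and |ZP| = 9.8 together: it lies at the intersection of circle(F, 16.9) and circle(P, 9.8). With |FP| = 21.72, the foot of the radical line on FP is 15.23 from F and the perpendicular offset is √(16.9² − 15.23²) = 7.335. Taking the left-of-FP solution: Z = (43.30, 9.713).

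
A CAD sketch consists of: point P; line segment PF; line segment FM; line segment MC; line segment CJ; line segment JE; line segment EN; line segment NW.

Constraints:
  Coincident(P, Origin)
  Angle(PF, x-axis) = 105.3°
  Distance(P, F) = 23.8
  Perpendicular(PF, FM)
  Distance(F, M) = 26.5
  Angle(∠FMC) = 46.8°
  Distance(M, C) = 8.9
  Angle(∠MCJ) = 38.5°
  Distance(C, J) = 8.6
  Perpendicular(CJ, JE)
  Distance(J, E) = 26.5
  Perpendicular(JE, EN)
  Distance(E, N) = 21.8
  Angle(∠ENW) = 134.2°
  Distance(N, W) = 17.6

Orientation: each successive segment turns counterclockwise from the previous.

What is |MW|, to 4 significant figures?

33.49

JE is perpendicular to EN, so EN runs at -70.00°; with |EN| = 21.8, N = (-44.64, -10.15). ∠ENW = 134.2° gives NW at -24.20° from the x-axis; with |NW| = 17.6, W = (-28.59, -17.37). Then |MW| = |W − M| = 33.49.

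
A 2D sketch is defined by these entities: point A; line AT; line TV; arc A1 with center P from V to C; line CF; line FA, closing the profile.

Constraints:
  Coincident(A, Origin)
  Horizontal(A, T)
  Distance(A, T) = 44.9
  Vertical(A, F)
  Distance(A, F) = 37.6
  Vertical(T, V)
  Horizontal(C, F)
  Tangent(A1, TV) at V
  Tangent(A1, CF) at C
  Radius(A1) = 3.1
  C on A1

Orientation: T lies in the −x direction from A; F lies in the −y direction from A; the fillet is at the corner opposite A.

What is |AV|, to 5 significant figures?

56.624

The virtual corner opposite A is at (-44.900, -37.600). The tangent condition forces PV to be normal to TV and tangency of A1 to CF means the radius PC is perpendicular to CF, with radius 3.1, so the center P sits 3.1 in from both sides at P = (-41.800, -34.500). That places the tangent points at V = (-44.900, -34.500) on TV and C = (-41.800, -37.600) on CF. Then |AV| = |V − A| = 56.624.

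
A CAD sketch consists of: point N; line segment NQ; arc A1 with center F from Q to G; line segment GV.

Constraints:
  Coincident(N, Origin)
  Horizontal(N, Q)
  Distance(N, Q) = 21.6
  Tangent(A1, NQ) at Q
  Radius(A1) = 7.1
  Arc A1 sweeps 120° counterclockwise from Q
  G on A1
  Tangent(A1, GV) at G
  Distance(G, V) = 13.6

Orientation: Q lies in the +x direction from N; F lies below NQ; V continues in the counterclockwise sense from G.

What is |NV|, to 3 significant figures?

31.6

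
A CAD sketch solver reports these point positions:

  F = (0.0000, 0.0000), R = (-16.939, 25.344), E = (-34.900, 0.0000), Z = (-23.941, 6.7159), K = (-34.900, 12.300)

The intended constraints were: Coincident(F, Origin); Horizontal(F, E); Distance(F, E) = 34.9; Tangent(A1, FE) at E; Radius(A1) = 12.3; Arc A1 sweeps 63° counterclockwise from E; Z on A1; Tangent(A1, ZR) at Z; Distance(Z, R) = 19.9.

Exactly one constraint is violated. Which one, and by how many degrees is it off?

Tangent(A1, ZR) at Z — off by 6.40°.

F = (0.00, 0.00) ✓; F.y = 0.00, E.y = 0.00 ✓; |FE| = 34.90 ✓; ∠(KE, EF) = 90.00° ✓; |KE| = 12.30 ✓; bearing(K→Z) − bearing(K→E) = 63.00° ✓; |KZ| = 12.30 ✓; ∠(KZ, ZR) = 83.60° ✗; |ZR| = 19.90 ✓.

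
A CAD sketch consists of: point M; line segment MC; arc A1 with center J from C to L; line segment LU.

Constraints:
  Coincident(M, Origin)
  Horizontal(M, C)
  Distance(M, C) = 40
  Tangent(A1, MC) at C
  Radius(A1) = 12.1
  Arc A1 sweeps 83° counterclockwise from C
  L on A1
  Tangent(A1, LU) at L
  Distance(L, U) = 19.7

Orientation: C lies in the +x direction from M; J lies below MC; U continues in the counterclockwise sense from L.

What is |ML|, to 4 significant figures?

29.94

Tangency of A1 to MC means the radius JC is perpendicular to MC, so J = C + (0, -12.1) = (40.00, -12.10). On A1, C sits at bearing 90° from J; an 83° counterclockwise sweep puts L at bearing 173°, so L = J + 12.1·(cos 173°, sin 173°) = (27.99, -10.63). Then |ML| = |L − M| = 29.94.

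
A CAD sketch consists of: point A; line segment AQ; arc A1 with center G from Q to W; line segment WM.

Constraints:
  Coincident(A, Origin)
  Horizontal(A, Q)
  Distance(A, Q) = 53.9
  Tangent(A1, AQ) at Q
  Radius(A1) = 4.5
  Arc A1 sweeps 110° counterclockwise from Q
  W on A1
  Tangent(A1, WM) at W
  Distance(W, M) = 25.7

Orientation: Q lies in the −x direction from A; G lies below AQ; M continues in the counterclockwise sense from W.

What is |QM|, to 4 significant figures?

30.53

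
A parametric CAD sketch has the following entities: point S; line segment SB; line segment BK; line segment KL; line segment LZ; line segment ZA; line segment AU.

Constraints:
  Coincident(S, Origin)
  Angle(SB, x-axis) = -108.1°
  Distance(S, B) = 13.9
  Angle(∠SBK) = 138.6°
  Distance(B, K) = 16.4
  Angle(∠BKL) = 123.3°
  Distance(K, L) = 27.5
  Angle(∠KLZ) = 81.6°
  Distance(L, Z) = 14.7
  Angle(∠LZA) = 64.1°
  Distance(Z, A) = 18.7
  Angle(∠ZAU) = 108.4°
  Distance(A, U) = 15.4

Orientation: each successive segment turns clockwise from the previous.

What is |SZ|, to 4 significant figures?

34.88

S is at the origin; SB runs at -108.1° with length 13.9, so B = (-4.318, -13.21). ∠SBK = 138.6° gives BK at -149.5° from the x-axis; with |BK| = 16.4, K = (-18.45, -21.54). ∠BKL = 123.3° gives KL at 153.8° from the x-axis; with |KL| = 27.5, L = (-43.12, -9.394). ∠KLZ = 81.6° gives LZ at 55.40° from the x-axis; with |LZ| = 14.7, Z = (-34.78, 2.706). Then |SZ| = |Z − S| = 34.88.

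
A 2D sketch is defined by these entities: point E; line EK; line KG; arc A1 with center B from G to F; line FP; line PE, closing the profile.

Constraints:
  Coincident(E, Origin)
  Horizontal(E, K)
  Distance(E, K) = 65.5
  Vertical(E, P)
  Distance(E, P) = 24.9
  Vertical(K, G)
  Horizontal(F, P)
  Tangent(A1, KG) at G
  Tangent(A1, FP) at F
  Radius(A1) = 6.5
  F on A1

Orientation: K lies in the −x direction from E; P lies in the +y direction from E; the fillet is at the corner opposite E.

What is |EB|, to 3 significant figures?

61.8

E is at the origin; E and K share the same y with |EK| = 65.5 and K on the −x side, so K = (-65.5, 0.00). EP is vertical with |EP| = 24.9 and P on the +y side, so P = (0.00, 24.9). The virtual corner opposite E is at (-65.5, 24.9). The tangent condition forces BG to be normal to KG and A1 meets FP tangentially, so BF is at right angles to FP, with radius 6.5, so the center B sits 6.5 in from both sides at B = (-59.0, 18.4). Then |EB| = |B − E| = 61.8.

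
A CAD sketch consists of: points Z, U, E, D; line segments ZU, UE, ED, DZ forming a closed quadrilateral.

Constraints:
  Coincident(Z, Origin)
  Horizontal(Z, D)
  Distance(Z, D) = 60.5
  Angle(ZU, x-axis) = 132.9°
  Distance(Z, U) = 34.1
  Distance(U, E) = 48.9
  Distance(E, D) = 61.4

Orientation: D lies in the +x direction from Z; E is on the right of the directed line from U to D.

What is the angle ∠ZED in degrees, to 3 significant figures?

78.9°

Checks: |UE| = 48.90 ✓; |ED| = 61.40 ✓.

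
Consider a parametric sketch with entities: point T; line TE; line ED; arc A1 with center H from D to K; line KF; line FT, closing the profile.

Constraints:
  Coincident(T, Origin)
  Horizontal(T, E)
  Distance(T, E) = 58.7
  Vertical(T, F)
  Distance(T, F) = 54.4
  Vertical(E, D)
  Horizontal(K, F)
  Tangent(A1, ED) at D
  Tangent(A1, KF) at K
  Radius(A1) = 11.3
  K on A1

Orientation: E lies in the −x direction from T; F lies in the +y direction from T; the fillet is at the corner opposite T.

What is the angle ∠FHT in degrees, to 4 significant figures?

55.69°

T is at the origin; TE is horizontal with |TE| = 58.7 and E on the −x side, so E = (-58.70, 0.000). T and F share the same x with |TF| = 54.4 and F on the +y side, so F = (0.000, 54.40). The virtual corner opposite T is at (-58.70, 54.40). The tangent condition forces HD to be normal to ED and since A1 is tangent to KF there, HK ⟂ KF, with radius 11.3, so the center H sits 11.3 in from both sides at H = (-47.40, 43.10). Then cos ∠FHT = HF·HT / (|HF||HT|), giving 55.69°.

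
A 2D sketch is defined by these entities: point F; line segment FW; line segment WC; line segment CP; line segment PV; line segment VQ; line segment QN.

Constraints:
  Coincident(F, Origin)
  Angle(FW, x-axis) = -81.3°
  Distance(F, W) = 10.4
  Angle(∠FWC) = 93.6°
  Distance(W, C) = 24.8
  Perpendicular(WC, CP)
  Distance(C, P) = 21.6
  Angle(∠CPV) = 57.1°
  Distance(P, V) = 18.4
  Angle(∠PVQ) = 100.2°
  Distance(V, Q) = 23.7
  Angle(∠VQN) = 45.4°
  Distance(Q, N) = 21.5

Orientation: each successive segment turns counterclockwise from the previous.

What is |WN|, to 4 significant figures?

28.45

F is at the origin; FW runs at -81.3° with length 10.4, so W = (1.573, -10.28). ∠FWC = 93.6° gives WC at 5.100° from the x-axis; with |WC| = 24.8, C = (26.27, -8.076). WC ⟂ CP, so CP runs at 95.10°; with |CP| = 21.6, P = (24.35, 13.44). ∠CPV = 57.1° gives PV at -142.0° from the x-axis; with |PV| = 18.4, V = (9.855, 2.111). ∠PVQ = 100.2° gives VQ at -62.20° from the x-axis; with |VQ| = 23.7, Q = (20.91, -18.85). ∠VQN = 45.4° gives QN at 72.40° from the x-axis; with |QN| = 21.5, N = (27.41, 1.640). Then |WN| = |N − W| = 28.45.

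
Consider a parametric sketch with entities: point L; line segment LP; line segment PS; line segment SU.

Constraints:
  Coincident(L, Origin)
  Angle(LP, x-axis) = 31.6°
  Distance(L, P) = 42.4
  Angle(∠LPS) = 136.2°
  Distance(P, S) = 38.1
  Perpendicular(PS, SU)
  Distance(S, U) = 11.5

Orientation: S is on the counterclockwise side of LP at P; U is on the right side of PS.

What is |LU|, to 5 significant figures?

79.928

∠LPS = 136.2°, so PS runs at 31.6° + (180° − 136.2°) = 75.400° from the x-axis; with |PS| = 38.1, S = P + 38.1·(cos 75.400°, sin 75.400°) = (45.717, 59.087). The perpendicularity gives SU at right angles to PS; with |SU| = 11.5 on the right of PS, U = S + 11.5·(0.96771, -0.25207) = (56.846, 56.188). Then |LU| = |U − L| = 79.928.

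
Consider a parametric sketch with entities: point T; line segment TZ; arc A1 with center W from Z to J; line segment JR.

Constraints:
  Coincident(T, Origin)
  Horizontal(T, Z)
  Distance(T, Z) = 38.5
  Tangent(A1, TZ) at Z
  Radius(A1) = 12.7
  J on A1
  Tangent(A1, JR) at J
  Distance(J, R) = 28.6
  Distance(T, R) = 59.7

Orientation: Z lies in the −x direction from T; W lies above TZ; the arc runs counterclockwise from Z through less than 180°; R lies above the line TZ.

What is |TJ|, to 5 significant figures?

32.953

Checks: |WZ| = 12.70 ✓; |WJ| = 12.70 ✓; ∠(WJ, JR) = 90.00° ✓; |JR| = 28.60 ✓; |TR| = 59.70 ✓.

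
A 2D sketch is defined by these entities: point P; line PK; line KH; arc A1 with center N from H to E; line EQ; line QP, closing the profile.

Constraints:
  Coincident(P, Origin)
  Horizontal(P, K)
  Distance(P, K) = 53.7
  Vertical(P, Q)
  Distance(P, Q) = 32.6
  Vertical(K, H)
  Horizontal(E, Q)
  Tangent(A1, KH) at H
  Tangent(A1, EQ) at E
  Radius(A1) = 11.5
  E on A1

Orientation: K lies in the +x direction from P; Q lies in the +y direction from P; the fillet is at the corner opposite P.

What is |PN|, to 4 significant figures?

47.18

P and Q share the same x with |PQ| = 32.6 and Q on the +y side, so Q = (0.000, 32.60). The virtual corner opposite P is at (53.70, 32.60). Since A1 is tangent to KH there, NH ⟂ KH and the tangent condition forces NE to be normal to EQ, with radius 11.5, so the center N sits 11.5 in from both sides at N = (42.20, 21.10). Then |PN| = |N − P| = 47.18.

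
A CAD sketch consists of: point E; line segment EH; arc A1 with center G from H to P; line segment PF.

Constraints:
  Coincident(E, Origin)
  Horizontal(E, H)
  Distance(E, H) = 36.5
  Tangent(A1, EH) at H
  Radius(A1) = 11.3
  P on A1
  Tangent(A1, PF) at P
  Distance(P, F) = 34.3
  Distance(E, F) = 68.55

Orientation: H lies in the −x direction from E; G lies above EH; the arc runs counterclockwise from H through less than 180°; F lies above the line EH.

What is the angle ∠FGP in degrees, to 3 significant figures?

71.8°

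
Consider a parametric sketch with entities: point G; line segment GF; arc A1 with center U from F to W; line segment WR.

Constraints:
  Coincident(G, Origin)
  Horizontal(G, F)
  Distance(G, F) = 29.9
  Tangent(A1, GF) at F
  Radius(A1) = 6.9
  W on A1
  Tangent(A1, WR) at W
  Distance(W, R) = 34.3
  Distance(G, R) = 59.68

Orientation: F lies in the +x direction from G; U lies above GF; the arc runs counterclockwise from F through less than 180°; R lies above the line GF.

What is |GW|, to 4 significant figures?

36.86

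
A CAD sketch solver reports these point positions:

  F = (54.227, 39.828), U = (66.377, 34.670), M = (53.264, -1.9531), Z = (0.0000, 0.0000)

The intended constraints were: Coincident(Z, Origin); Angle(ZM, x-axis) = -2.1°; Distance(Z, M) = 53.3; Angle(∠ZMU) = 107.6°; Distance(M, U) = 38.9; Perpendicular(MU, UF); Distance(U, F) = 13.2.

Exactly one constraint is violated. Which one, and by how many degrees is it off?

Perpendicular(MU, UF) — off by 3.30°.

Z = (0.00, 0.00) ✓; ZM at -2.100° ✓; |ZM| = 53.30 ✓; ∠ZMU = 107.6° ✓; |MU| = 38.90 ✓; ∠(MU, UF) = 86.70° ✗; |UF| = 13.20 ✓.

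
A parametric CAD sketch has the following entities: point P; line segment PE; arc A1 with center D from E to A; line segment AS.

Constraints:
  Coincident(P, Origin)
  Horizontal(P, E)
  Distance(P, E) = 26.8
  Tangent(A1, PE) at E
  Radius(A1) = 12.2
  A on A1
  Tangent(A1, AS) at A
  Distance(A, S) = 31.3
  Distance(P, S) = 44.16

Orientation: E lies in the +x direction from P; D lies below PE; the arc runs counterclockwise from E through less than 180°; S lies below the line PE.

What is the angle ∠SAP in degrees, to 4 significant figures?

123.0°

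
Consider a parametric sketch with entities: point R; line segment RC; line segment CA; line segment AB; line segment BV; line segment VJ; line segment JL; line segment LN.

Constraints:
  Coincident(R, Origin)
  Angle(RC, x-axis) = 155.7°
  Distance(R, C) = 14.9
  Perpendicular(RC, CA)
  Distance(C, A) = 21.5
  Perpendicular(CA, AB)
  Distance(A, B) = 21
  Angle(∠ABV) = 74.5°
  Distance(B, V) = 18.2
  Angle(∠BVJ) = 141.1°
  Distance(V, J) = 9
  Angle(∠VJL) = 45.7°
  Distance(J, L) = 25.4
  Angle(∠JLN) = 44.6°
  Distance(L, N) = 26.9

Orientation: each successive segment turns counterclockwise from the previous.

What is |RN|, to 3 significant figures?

13.7

∠VJL = 45.7° gives JL at -106° from the x-axis; with |JL| = 25.4, L = (-11.8, -20.8). ∠JLN = 44.6° gives LN at 29.8° from the x-axis; with |LN| = 26.9, N = (11.5, -7.43). Then |RN| = |N − R| = 13.7.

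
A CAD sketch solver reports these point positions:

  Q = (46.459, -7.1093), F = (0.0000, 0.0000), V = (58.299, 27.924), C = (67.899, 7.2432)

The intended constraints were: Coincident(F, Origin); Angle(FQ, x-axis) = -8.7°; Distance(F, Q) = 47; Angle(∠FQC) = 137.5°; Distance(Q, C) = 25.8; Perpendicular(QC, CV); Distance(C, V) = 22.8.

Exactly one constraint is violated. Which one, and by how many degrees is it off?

Perpendicular(QC, CV) — off by 8.90°.

F = (0.00, 0.00) ✓; FQ at -8.700° ✓; |FQ| = 47.00 ✓; ∠FQC = 137.5° ✓; |QC| = 25.80 ✓; ∠(QC, CV) = 81.10° ✗; |CV| = 22.80 ✓.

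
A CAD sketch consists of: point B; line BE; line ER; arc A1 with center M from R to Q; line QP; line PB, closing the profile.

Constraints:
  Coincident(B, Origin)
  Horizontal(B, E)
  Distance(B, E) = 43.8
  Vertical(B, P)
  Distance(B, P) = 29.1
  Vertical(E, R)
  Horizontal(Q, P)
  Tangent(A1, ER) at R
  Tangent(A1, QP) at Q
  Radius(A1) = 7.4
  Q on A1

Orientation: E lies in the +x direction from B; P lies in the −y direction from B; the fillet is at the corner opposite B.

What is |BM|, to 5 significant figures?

42.377

B and P share the same x with |BP| = 29.1 and P on the −y side, so P = (0.0000, -29.100). The virtual corner opposite B is at (43.800, -29.100). A1 meets ER tangentially, so MR is at right angles to ER and tangency of A1 to QP means the radius MQ is perpendicular to QP, with radius 7.4, so the center M sits 7.4 in from both sides at M = (36.400, -21.700). Then |BM| = |M − B| = 42.377.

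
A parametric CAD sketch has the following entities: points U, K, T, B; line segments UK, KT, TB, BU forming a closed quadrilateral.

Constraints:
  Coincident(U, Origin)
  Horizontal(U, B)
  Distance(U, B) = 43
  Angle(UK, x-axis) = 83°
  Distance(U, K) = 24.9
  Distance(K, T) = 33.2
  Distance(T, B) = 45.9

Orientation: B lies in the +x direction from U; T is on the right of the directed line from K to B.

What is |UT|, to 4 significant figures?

8.363

U is at the origin; UB is horizontal with |UB| = 43.0 and B in +x, so B = (43.0, 0). UK runs at 83.0° with |UK| = 24.9, so K = (3.035, 24.71). T is determined by |KT| = 33.2 and |TB| = 45.9 together: it lies at the intersection of circle(K, 33.2) and circle(B, 45.9). With |KB| = 46.99, the foot of the radical line on KB is 12.81 from K and the perpendicular offset is √(33.2² − 12.81²) = 30.63. Taking the right-of-KB solution: T = (-2.185, -8.073).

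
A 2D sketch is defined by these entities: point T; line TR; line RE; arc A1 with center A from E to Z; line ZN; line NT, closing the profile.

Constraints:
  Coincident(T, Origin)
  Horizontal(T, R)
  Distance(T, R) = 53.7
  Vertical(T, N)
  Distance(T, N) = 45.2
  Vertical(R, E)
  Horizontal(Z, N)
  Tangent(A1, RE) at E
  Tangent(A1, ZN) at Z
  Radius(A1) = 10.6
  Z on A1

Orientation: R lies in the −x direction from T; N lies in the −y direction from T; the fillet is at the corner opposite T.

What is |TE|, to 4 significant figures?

63.88

T is at the origin; TR is horizontal with |TR| = 53.7 and R on the −x side, so R = (-53.70, 0.000). T and N share the same x with |TN| = 45.2 and N on the −y side, so N = (0.000, -45.20). The virtual corner opposite T is at (-53.70, -45.20). Since A1 is tangent to RE there, AE ⟂ RE and since A1 is tangent to ZN there, AZ ⟂ ZN, with radius 10.6, so the center A sits 10.6 in from both sides at A = (-43.10, -34.60). That places the tangent points at E = (-53.70, -34.60) on RE and Z = (-43.10, -45.20) on ZN. Then |TE| = |E − T| = 63.88.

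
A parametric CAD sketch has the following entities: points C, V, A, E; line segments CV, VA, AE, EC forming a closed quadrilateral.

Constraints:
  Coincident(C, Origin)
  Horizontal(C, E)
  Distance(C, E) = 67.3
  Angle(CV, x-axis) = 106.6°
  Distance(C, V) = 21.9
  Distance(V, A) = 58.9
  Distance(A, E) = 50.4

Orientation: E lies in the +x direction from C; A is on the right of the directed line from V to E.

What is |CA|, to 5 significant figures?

38.372

Checks: CV at 106.6° ✓; |VA| = 58.90 ✓; |AE| = 50.40 ✓.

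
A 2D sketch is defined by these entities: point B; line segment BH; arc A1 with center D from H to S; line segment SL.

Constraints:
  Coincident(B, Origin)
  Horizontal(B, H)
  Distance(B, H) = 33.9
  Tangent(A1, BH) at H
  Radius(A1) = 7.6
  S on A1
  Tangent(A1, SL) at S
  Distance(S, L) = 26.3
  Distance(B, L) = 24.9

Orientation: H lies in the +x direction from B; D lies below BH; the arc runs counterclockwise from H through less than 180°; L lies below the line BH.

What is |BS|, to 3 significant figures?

28.3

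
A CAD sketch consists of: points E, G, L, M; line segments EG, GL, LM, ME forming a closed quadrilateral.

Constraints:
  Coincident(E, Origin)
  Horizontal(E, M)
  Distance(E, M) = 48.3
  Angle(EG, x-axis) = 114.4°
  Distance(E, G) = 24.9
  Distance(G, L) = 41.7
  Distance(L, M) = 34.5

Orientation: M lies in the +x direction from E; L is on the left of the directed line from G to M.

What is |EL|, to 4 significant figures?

42.82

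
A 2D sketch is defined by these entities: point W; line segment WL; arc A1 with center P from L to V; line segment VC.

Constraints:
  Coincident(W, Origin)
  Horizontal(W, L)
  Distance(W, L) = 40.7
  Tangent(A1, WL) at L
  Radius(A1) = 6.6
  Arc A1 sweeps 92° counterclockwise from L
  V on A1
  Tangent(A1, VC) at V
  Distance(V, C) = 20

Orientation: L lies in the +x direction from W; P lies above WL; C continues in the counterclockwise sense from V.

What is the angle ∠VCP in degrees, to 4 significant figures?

18.26°

On A1, L sits at bearing -90° from P; a 92° counterclockwise sweep puts V at bearing 2°, so V = P + 6.6·(cos 2°, sin 2°) = (47.30, 6.830). The tangent condition forces PV to be normal to VC, so VC runs along (−sin 2°, cos 2°); with |VC| = 20.0, C = (46.60, 26.82). Then cos ∠VCP = CV·CP / (|CV||CP|), giving 18.26°.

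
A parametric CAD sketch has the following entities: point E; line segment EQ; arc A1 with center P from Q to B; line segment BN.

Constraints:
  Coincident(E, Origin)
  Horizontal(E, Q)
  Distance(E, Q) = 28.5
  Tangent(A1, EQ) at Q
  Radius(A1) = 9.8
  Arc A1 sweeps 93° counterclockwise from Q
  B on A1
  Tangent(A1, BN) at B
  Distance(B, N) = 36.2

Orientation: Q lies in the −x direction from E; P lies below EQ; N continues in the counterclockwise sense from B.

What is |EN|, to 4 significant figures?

59.02

E is at the origin; E and Q share the same y with |EQ| = 28.5 and Q on the −x side, so Q = (-28.50, 0.000). Since A1 is tangent to EQ there, PQ ⟂ EQ, so P = Q + (0, -9.8) = (-28.50, -9.800). On A1, Q sits at bearing 90° from P; a 93° counterclockwise sweep puts B at bearing 183°, so B = P + 9.8·(cos 183°, sin 183°) = (-38.29, -10.31). The tangent condition forces PB to be normal to BN, so BN runs along (−sin 183°, cos 183°); with |BN| = 36.2, N = (-36.39, -46.46). Then |EN| = |N − E| = 59.02.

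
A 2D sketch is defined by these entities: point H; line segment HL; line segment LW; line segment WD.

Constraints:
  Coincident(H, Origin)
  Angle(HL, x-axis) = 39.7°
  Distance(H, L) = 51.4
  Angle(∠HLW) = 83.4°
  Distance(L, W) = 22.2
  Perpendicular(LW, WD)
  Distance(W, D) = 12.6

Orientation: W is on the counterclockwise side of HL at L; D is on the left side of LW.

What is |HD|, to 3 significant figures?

41.8

∠HLW = 83.4°, so LW runs at 39.7° + (180° − 83.4°) = 136° from the x-axis; with |LW| = 22.2, W = L + 22.2·(cos 136°, sin 136°) = (23.5, 48.2). The perpendicularity gives WD at right angles to LW; with |WD| = 12.6 on the left of LW, D = W + 12.6·(-0.691, -0.723) = (14.8, 39.1). Then |HD| = |D − H| = 41.8.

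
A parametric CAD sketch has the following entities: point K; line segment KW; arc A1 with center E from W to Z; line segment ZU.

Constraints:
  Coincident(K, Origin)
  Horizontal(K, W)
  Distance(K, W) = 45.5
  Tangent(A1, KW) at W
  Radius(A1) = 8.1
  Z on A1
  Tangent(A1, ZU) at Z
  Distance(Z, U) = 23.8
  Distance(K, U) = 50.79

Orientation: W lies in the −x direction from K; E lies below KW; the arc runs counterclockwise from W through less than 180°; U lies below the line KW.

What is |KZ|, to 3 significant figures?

53.7

Checks: |EZ| = 8.100 ✓; ∠(EZ, ZU) = 90.00° ✓; |ZU| = 23.80 ✓; |KU| = 50.79 ✓.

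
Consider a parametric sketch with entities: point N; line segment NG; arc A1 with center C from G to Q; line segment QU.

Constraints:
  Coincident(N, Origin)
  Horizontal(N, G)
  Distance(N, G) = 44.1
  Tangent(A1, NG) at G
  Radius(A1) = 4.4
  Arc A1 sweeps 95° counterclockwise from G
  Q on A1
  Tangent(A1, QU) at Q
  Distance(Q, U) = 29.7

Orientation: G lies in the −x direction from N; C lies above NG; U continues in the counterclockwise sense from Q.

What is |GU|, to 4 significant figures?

34.42

On A1, G sits at bearing -90° from C; a 95° counterclockwise sweep puts Q at bearing 5°, so Q = C + 4.4·(cos 5°, sin 5°) = (-39.72, 4.783). Since A1 is tangent to QU there, CQ ⟂ QU, so QU runs along (−sin 5°, cos 5°); with |QU| = 29.7, U = (-42.31, 34.37). Then |GU| = |U − G| = 34.42.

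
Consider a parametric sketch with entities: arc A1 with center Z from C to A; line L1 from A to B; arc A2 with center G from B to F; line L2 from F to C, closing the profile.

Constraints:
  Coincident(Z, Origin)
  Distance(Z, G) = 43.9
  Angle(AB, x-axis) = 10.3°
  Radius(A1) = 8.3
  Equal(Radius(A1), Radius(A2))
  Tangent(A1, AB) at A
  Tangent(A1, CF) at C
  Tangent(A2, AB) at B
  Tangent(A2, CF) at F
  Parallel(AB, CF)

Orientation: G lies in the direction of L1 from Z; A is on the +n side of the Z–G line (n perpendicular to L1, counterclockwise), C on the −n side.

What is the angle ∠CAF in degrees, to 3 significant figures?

69.3°

Tangency of A1 to both parallel lines with radius 8.3 puts A and C at Z ± 8.3·n: A = (-1.48, 8.17), C = (1.48, -8.17). Equal radii place B and F the same way about G: B = G + 8.3·n = (41.7, 16.0), F = G − 8.3·n = (44.7, -0.317). Then cos ∠CAF = AC·AF / (|AC||AF|), giving 69.3°.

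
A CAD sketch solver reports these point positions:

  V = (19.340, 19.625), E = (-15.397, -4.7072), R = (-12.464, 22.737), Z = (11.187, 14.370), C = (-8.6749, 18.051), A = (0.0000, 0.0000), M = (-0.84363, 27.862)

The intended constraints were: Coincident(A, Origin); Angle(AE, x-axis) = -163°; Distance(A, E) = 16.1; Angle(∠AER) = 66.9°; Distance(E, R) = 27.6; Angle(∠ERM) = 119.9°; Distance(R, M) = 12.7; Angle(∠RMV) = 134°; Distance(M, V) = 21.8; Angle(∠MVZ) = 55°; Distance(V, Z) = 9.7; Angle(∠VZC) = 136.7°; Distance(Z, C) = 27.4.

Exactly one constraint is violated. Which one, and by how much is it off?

Distance(Z, C) = 27.4 — off by 7.20.

A = (0.00, 0.00) ✓; AE at -163.0° ✓; |AE| = 16.10 ✓; ∠AER = 66.90° ✓; |ER| = 27.60 ✓; ∠ERM = 119.9° ✓; |RM| = 12.70 ✓; ∠RMV = 134.0° ✓; |MV| = 21.80 ✓; ∠MVZ = 55.00° ✓; |VZ| = 9.700 ✓; ∠VZC = 136.7° ✓; |ZC| = 20.20 ✗.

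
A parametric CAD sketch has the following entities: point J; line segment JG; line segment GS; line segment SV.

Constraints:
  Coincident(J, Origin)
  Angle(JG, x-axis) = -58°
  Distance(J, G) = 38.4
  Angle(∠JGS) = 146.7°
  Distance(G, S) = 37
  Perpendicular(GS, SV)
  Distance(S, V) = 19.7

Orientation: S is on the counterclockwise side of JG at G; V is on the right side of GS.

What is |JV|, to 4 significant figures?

80.23

∠JGS = 146.7°, so GS runs at -58.0° + (180° − 146.7°) = -24.70° from the x-axis; with |GS| = 37.0, S = G + 37.0·(cos -24.70°, sin -24.70°) = (53.96, -48.03). The perpendicularity gives SV at right angles to GS; with |SV| = 19.7 on the right of GS, V = S + 19.7·(-0.4179, -0.9085) = (45.73, -65.92). Then |JV| = |V − J| = 80.23.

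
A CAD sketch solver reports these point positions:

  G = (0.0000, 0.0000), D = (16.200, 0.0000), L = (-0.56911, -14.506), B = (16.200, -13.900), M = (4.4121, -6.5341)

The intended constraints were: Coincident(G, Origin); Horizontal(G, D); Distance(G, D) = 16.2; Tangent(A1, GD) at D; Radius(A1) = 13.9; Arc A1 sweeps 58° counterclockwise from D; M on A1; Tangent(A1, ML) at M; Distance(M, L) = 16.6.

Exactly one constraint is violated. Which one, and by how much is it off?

Distance(M, L) = 16.6 — off by 7.20.

G = (0.00, 0.00) ✓; G.y = 0.00, D.y = 0.00 ✓; |GD| = 16.20 ✓; ∠(BD, DG) = 90.00° ✓; |BD| = 13.90 ✓; bearing(B→M) − bearing(B→D) = 58.00° ✓; |BM| = 13.90 ✓; ∠(BM, ML) = 90.00° ✓; |ML| = 9.400 ✗.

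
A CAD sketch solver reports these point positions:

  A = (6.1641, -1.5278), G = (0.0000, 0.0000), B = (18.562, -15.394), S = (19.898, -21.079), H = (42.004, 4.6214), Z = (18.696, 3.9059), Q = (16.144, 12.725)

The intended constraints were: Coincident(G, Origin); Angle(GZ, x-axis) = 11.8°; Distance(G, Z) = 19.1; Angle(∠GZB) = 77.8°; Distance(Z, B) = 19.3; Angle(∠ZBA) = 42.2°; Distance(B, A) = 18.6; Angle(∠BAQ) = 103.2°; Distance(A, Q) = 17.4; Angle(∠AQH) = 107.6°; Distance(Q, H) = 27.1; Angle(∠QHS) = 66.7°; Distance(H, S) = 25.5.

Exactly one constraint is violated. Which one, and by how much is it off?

Distance(H, S) = 25.5 — off by 8.40.

G = (0.00, 0.00) ✓; GZ at 11.80° ✓; |GZ| = 19.10 ✓; ∠GZB = 77.80° ✓; |ZB| = 19.30 ✓; ∠ZBA = 42.20° ✓; |BA| = 18.60 ✓; ∠BAQ = 103.2° ✓; |AQ| = 17.40 ✓; ∠AQH = 107.6° ✓; |QH| = 27.10 ✓; ∠QHS = 66.70° ✓; |HS| = 33.90 ✗.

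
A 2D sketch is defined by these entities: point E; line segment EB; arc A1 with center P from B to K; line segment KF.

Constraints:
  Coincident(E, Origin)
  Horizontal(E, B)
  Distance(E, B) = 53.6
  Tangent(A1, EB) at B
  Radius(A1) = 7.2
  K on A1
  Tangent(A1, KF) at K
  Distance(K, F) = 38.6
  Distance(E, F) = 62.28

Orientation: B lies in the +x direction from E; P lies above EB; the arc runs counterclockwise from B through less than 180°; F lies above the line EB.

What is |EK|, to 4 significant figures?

60.95

E is at the origin; EB is horizontal with |EB| = 53.6 and B on the +x side, so B = (53.60, 0.000). Tangency of A1 to EB means the radius PB is perpendicular to EB, so P = B + (0, 7.2) = (53.60, 7.200). Since PK ⟂ KF (tangency), |PF| = √(7.2² + 38.6²) = 39.27 regardless of where K sits on A1. So F lies on both circle(E, 62.28) and circle(P, 39.27); the above-EB intersection is F = (43.04, 45.02). K is the foot of the tangent from F: K = (60.06, 10.38).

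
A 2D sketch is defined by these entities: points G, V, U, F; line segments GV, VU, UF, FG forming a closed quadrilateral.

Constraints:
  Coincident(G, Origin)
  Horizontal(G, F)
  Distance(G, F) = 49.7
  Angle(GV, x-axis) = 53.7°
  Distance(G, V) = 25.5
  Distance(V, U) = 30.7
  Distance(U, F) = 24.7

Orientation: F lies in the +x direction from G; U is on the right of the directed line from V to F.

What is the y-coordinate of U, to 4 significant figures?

-8.017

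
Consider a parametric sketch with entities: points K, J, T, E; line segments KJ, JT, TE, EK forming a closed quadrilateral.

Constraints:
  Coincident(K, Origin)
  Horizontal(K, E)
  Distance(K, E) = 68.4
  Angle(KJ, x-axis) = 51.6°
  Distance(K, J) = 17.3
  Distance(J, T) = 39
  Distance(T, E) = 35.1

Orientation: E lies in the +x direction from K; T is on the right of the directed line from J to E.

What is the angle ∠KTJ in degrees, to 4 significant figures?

25.28°

Checks: |JT| = 39.00 ✓; |TE| = 35.10 ✓.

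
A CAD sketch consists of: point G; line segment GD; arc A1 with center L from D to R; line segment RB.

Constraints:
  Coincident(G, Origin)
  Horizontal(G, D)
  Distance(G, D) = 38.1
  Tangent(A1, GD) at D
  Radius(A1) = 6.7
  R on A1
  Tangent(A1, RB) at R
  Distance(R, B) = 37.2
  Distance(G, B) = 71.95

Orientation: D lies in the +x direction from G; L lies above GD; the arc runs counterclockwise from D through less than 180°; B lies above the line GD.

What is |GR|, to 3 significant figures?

44.0

G is at the origin; GD is horizontal with |GD| = 38.1 and D on the +x side, so D = (38.1, 0.00). Since A1 is tangent to GD there, LD ⟂ GD, so L = D + (0, 6.7) = (38.1, 6.70). Since LR ⟂ RB (tangency), |LB| = √(6.7² + 37.2²) = 37.8 regardless of where R sits on A1. So B lies on both circle(G, 71.95) and circle(L, 37.8); the above-GD intersection is B = (62.6, 35.5). R is the foot of the tangent from B: R = (43.9, 3.33).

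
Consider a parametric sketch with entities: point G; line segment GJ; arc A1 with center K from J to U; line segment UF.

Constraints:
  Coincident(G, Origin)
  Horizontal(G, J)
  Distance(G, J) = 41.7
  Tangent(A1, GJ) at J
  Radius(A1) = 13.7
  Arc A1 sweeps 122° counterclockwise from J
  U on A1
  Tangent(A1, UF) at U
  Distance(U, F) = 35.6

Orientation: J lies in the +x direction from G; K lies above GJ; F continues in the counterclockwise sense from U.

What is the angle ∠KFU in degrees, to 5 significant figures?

21.048°

G is at the origin; GJ is horizontal with |GJ| = 41.7 and J on the +x side, so J = (41.700, 0.0000). A1 meets GJ tangentially, so KJ is at right angles to GJ, so K = J + (0, 13.7) = (41.700, 13.700). On A1, J sits at bearing -90° from K; a 122° counterclockwise sweep puts U at bearing 32°, so U = K + 13.7·(cos 32°, sin 32°) = (53.318, 20.960). Tangency of A1 to UF means the radius KU is perpendicular to UF, so UF runs along (−sin 32°, cos 32°); with |UF| = 35.6, F = (34.453, 51.150). Then cos ∠KFU = FK·FU / (|FK||FU|), giving 21.048°.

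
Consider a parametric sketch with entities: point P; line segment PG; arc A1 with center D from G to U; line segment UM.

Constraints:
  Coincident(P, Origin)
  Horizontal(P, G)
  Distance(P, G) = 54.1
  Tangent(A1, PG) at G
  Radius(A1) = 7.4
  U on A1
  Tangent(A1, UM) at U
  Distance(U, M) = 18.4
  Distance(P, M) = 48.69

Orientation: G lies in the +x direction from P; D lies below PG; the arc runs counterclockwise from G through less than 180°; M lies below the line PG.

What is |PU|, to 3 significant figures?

47.2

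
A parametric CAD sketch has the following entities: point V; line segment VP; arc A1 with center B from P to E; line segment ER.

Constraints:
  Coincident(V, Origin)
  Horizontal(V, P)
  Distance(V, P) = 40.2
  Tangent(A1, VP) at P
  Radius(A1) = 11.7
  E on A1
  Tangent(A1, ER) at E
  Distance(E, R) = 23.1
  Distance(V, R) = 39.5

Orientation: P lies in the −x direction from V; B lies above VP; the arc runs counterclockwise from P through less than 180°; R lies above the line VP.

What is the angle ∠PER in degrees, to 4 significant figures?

141.4°

Checks: |BP| = 11.70 ✓; |BE| = 11.70 ✓; ∠(BE, ER) = 90.00° ✓; |ER| = 23.10 ✓; |VR| = 39.50 ✓.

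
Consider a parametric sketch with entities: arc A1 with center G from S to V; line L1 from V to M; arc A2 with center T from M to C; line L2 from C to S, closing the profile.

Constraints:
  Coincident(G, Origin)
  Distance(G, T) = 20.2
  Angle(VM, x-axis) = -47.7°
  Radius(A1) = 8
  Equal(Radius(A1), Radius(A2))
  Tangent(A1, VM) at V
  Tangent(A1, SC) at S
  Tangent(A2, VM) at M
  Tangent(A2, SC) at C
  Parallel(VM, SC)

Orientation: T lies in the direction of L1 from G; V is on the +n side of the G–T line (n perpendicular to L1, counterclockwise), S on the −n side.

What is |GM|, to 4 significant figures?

21.73

The slot axis is L1's direction at -47.7°, so u = (cos -47.7°, sin -47.7°) = (0.6730, -0.7396) and n = (−sin -47.7°, cos -47.7°) = (0.7396, 0.6730). G is at the origin and T lies 20.2 along u from G, so T = 20.2·u = (13.59, -14.94). Tangency of A1 to both parallel lines with radius 8.0 puts V and S at G ± 8.0·n: V = (5.917, 5.384), S = (-5.917, -5.384). Equal radii place M and C the same way about T: M = T + 8.0·n = (19.51, -9.556), C = T − 8.0·n = (7.678, -20.32). Then |GM| = |M − G| = 21.73.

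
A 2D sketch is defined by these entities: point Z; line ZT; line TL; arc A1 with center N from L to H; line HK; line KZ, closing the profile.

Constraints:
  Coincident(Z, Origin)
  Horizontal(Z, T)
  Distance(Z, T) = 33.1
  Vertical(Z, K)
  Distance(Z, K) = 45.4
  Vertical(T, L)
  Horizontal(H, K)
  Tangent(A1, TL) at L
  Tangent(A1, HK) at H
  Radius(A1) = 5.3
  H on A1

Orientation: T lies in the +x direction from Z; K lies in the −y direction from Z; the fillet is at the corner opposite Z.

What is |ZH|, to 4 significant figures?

53.24

The virtual corner opposite Z is at (33.10, -45.40). The tangent condition forces NL to be normal to TL and tangency of A1 to HK means the radius NH is perpendicular to HK, with radius 5.3, so the center N sits 5.3 in from both sides at N = (27.80, -40.10). That places the tangent points at L = (33.10, -40.10) on TL and H = (27.80, -45.40) on HK. Then |ZH| = |H − Z| = 53.24.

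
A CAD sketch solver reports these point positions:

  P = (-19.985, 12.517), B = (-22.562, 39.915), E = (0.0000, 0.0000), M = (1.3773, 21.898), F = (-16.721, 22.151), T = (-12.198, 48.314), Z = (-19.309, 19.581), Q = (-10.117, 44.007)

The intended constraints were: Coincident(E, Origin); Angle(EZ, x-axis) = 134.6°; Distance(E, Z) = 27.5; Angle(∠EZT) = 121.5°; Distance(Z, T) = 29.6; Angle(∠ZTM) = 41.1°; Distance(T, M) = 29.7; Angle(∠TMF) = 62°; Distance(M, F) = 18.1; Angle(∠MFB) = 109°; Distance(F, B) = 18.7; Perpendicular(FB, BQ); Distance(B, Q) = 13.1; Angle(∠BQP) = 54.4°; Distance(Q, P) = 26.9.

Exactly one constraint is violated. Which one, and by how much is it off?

Distance(Q, P) = 26.9 — off by 6.10.

E = (0.00, 0.00) ✓; EZ at 134.6° ✓; |EZ| = 27.50 ✓; ∠EZT = 121.5° ✓; |ZT| = 29.60 ✓; ∠ZTM = 41.10° ✓; |TM| = 29.70 ✓; ∠TMF = 62.00° ✓; |MF| = 18.10 ✓; ∠MFB = 109.0° ✓; |FB| = 18.70 ✓; ∠(FB, BQ) = 90.00° ✓; |BQ| = 13.10 ✓; ∠BQP = 54.40° ✓; |QP| = 33.00 ✗.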